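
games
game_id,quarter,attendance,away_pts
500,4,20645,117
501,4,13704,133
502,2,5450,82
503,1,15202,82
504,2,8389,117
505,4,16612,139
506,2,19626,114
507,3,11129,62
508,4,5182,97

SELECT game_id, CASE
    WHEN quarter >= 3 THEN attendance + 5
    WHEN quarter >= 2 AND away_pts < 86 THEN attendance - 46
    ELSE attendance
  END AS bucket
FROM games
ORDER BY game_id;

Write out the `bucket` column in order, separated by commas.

20650, 13709, 5404, 15202, 8389, 16617, 19626, 11134, 5187

game_id=500: quarter >= 3 → 20650
game_id=501: quarter >= 3 → 13709
game_id=502: quarter >= 2 AND away_pts < 86 → 5404
game_id=503: ELSE → 15202
game_id=504: ELSE → 8389
game_id=505: quarter >= 3 → 16617
game_id=506: ELSE → 19626
game_id=507: quarter >= 3 → 11134
game_id=508: quarter >= 3 → 5187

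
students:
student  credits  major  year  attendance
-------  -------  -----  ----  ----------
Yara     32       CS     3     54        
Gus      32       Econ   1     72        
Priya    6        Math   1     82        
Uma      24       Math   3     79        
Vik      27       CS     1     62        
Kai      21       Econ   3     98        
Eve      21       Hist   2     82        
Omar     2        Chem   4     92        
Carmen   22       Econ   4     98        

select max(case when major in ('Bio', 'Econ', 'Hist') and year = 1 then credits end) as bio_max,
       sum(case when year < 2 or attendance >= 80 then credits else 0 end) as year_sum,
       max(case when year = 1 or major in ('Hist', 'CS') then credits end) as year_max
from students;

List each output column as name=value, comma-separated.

[bio_max: major in ('Bio', 'Econ', 'Hist') and year = 1]
student=Yara: ✗
student=Gus: ✓ → 32
student=Priya: ✗
student=Uma: ✗
student=Vik: ✗
student=Kai: ✗
student=Eve: ✗
student=Omar: ✗
student=Carmen: ✗
bio_max = MAX(32) = 32
—
[year_sum: year < 2 or attendance >= 80]
student=Yara: ✗
student=Gus: ✓ → 32
student=Priya: ✓ → 6
student=Uma: ✗
student=Vik: ✓ → 27
student=Kai: ✓ → 21
student=Eve: ✓ → 21
student=Omar: ✓ → 2
student=Carmen: ✓ → 22
year_sum = 32 + 6 + 27 + 21 + 21 + 2 + 22 = 131
—
[year_max: year = 1 or major in ('Hist', 'CS')]
student=Yara: ✓ → 32
student=Gus: ✓ → 32
student=Priya: ✓ → 6
student=Uma: ✗
student=Vik: ✓ → 27
student=Kai: ✗
student=Eve: ✓ → 21
student=Omar: ✗
student=Carmen: ✗
year_max = MAX(32, 32, 6, 27, 21) = 32

bio_max=32, year_sum=131, year_max=32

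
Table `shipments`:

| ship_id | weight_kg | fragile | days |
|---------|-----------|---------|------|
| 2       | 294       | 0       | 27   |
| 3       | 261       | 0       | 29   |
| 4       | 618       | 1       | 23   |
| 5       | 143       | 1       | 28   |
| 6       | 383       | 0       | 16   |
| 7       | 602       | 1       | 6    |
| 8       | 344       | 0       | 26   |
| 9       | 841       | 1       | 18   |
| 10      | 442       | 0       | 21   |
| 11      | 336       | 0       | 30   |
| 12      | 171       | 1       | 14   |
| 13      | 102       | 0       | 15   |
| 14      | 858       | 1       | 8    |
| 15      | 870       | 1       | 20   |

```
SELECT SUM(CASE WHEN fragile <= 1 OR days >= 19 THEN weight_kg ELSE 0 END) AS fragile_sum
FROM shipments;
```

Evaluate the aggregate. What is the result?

6265

ship_id=2: ✓ → 294
ship_id=3: ✓ → 261
ship_id=4: ✓ → 618
ship_id=5: ✓ → 143
ship_id=6: ✓ → 383
ship_id=7: ✓ → 602
ship_id=8: ✓ → 344
ship_id=9: ✓ → 841
ship_id=10: ✓ → 442
ship_id=11: ✓ → 336
ship_id=12: ✓ → 171
ship_id=13: ✓ → 102
ship_id=14: ✓ → 858
ship_id=15: ✓ → 870
fragile_sum = 294 + 261 + 618 + 143 + 383 + 602 + 344 + 841 + 442 + 336 + 171 + 102 + 858 + 870 = 6265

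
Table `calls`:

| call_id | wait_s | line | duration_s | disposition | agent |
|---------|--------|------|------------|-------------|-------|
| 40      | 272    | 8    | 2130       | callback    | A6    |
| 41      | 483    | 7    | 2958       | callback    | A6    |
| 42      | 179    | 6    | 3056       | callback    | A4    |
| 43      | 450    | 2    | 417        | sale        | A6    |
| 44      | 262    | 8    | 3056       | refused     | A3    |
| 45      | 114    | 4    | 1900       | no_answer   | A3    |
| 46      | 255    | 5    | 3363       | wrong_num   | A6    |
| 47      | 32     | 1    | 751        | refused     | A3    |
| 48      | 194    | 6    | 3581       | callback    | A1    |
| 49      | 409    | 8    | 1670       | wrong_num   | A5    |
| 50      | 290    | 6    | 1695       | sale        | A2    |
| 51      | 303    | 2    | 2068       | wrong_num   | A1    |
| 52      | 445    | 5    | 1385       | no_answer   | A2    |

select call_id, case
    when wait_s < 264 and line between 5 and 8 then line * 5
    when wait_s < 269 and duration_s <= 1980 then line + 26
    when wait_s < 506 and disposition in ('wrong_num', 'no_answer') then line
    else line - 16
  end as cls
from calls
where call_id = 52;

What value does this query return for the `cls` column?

call_id = 52: wait_s=445, line=5, duration_s=1385, disposition=no_answer, agent=A2.
wait_s < 264 and line between 5 and 8 → false
wait_s < 269 and duration_s <= 1980 → false
wait_s < 506 and disposition in ('wrong_num', 'no_answer') → true → 5

5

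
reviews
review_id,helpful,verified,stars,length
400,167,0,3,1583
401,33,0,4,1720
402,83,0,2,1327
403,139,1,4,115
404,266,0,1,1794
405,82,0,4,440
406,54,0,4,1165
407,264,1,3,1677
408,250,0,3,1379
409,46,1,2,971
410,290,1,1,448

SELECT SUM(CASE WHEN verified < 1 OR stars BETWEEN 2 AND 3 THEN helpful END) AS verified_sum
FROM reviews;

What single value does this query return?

1245

review_id=400: ✓ → 167
review_id=401: ✓ → 33
review_id=402: ✓ → 83
review_id=403: ✗
review_id=404: ✓ → 266
review_id=405: ✓ → 82
review_id=406: ✓ → 54
review_id=407: ✓ → 264
review_id=408: ✓ → 250
review_id=409: ✓ → 46
review_id=410: ✗
verified_sum = 167 + 33 + 83 + 266 + 82 + 54 + 264 + 250 + 46 = 1245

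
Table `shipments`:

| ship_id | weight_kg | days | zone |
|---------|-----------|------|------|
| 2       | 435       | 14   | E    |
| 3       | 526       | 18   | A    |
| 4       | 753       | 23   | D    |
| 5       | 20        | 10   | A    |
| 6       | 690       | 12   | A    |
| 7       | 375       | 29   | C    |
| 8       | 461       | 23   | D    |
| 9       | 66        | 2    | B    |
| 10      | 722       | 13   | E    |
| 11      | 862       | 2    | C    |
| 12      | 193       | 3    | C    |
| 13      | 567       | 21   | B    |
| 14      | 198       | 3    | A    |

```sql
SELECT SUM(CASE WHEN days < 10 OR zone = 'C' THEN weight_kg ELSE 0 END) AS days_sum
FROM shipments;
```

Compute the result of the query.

1694

ship_id=2: ✗
ship_id=3: ✗
ship_id=4: ✗
ship_id=5: ✗
ship_id=6: ✗
ship_id=7: ✓ → 375
ship_id=8: ✗
ship_id=9: ✓ → 66
ship_id=10: ✗
ship_id=11: ✓ → 862
ship_id=12: ✓ → 193
ship_id=13: ✗
ship_id=14: ✓ → 198
days_sum = 375 + 66 + 862 + 193 + 198 = 1694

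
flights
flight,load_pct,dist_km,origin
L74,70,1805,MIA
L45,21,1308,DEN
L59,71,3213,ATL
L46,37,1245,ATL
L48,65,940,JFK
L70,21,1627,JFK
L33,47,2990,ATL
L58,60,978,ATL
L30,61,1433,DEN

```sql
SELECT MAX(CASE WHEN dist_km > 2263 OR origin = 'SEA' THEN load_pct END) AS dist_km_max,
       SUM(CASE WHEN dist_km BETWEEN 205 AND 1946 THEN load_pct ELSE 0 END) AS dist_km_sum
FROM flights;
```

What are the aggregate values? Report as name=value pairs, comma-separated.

[dist_km_max: dist_km > 2263 OR origin = 'SEA']
flight=L74: ✗
flight=L45: ✗
flight=L59: ✓ → 71
flight=L46: ✗
flight=L48: ✗
flight=L70: ✗
flight=L33: ✓ → 47
flight=L58: ✗
flight=L30: ✗
dist_km_max = MAX(71, 47) = 71
—
[dist_km_sum: dist_km BETWEEN 205 AND 1946]
flight=L74: ✓ → 70
flight=L45: ✓ → 21
flight=L59: ✗
flight=L46: ✓ → 37
flight=L48: ✓ → 65
flight=L70: ✓ → 21
flight=L33: ✗
flight=L58: ✓ → 60
flight=L30: ✓ → 61
dist_km_sum = 70 + 21 + 37 + 65 + 21 + 60 + 61 = 335

dist_km_max=71, dist_km_sum=335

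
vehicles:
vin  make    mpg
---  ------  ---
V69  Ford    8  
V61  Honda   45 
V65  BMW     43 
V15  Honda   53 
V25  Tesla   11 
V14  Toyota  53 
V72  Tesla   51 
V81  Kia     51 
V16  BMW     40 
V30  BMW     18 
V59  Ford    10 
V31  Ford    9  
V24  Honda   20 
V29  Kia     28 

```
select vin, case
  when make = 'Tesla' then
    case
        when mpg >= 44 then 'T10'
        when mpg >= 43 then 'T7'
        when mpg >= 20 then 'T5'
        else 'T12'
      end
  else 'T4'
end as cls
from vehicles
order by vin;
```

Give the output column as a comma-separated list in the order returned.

vin=V14: make='Toyota' → outer ELSE → T4
vin=V15: make='Honda' → outer ELSE → T4
vin=V16: make='BMW' → outer ELSE → T4
vin=V24: make='Honda' → outer ELSE → T4
vin=V25: make='Tesla' → inner[ELSE] → T12
vin=V29: make='Kia' → outer ELSE → T4
vin=V30: make='BMW' → outer ELSE → T4
vin=V31: make='Ford' → outer ELSE → T4
vin=V59: make='Ford' → outer ELSE → T4
vin=V61: make='Honda' → outer ELSE → T4
vin=V65: make='BMW' → outer ELSE → T4
vin=V69: make='Ford' → outer ELSE → T4
vin=V72: make='Tesla' → inner[mpg >= 44] → T10
vin=V81: make='Kia' → outer ELSE → T4

T4, T4, T4, T4, T12, T4, T4, T4, T4, T4, T4, T4, T10, T4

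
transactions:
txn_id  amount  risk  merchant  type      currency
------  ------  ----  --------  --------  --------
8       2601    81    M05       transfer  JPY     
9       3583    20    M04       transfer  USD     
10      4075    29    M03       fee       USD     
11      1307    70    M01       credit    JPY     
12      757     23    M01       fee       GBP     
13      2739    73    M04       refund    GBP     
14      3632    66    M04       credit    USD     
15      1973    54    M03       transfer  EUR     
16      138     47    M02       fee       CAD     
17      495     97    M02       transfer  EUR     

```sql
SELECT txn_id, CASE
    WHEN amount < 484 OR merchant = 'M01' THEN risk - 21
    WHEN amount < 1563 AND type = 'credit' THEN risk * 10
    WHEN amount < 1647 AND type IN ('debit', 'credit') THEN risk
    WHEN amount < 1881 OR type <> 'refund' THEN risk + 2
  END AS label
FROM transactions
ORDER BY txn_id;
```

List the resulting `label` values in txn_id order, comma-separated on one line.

83, 22, 31, 49, 2, NULL, 68, 56, 26, 99

txn_id=8: amount < 1881 OR type <> 'refund' → 83
txn_id=9: amount < 1881 OR type <> 'refund' → 22
txn_id=10: amount < 1881 OR type <> 'refund' → 31
txn_id=11: amount < 484 OR merchant = 'M01' → 49
txn_id=12: amount < 484 OR merchant = 'M01' → 2
txn_id=13: (no match → NULL) → NULL
txn_id=14: amount < 1881 OR type <> 'refund' → 68
txn_id=15: amount < 1881 OR type <> 'refund' → 56
txn_id=16: amount < 484 OR merchant = 'M01' → 26
txn_id=17: amount < 1881 OR type <> 'refund' → 99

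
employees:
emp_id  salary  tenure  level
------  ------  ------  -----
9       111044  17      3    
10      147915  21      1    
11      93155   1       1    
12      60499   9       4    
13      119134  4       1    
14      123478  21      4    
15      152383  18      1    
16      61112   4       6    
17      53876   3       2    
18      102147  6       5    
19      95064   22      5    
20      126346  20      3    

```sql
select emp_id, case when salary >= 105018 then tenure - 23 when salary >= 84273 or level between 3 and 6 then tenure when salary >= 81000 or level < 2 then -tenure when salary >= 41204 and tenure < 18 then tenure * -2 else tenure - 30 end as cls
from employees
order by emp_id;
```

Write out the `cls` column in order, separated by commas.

-6, -2, 1, 9, -19, -2, -5, 4, -6, 6, 22, -3

emp_id=9: salary >= 105018 → -6
emp_id=10: salary >= 105018 → -2
emp_id=11: salary >= 84273 or level between 3 and 6 → 1
emp_id=12: salary >= 84273 or level between 3 and 6 → 9
emp_id=13: salary >= 105018 → -19
emp_id=14: salary >= 105018 → -2
emp_id=15: salary >= 105018 → -5
emp_id=16: salary >= 84273 or level between 3 and 6 → 4
emp_id=17: salary >= 41204 and tenure < 18 → -6
emp_id=18: salary >= 84273 or level between 3 and 6 → 6
emp_id=19: salary >= 84273 or level between 3 and 6 → 22
emp_id=20: salary >= 105018 → -3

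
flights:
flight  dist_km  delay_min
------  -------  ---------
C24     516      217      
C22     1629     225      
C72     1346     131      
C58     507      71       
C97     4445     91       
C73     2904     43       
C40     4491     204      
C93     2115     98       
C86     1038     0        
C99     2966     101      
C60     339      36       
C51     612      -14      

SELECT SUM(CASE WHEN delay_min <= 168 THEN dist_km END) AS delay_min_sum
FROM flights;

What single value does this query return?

16272

flight=C24: ✗
flight=C22: ✗
flight=C72: ✓ → 1346
flight=C58: ✓ → 507
flight=C97: ✓ → 4445
flight=C73: ✓ → 2904
flight=C40: ✗
flight=C93: ✓ → 2115
flight=C86: ✓ → 1038
flight=C99: ✓ → 2966
flight=C60: ✓ → 339
flight=C51: ✓ → 612
delay_min_sum = 1346 + 507 + 4445 + 2904 + 2115 + 1038 + 2966 + 339 + 612 = 16272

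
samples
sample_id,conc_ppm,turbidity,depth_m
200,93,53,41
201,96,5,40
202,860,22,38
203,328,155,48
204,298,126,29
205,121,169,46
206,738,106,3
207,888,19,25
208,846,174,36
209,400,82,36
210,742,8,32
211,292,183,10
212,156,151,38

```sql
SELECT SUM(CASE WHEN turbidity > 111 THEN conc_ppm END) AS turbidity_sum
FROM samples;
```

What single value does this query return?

2041

sample_id=200: ✗
sample_id=201: ✗
sample_id=202: ✗
sample_id=203: ✓ → 328
sample_id=204: ✓ → 298
sample_id=205: ✓ → 121
sample_id=206: ✗
sample_id=207: ✗
sample_id=208: ✓ → 846
sample_id=209: ✗
sample_id=210: ✗
sample_id=211: ✓ → 292
sample_id=212: ✓ → 156
turbidity_sum = 328 + 298 + 121 + 846 + 292 + 156 = 2041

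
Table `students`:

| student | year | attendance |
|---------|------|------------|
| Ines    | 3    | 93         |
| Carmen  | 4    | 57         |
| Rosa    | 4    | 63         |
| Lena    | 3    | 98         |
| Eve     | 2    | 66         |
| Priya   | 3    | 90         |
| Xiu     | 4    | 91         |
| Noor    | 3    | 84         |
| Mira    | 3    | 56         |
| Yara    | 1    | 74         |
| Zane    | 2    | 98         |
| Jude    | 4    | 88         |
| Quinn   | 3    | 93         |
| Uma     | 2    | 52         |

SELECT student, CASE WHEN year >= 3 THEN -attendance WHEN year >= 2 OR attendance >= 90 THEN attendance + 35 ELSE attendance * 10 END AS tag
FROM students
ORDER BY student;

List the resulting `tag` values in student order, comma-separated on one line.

student=Carmen: year >= 3 → -57
student=Eve: year >= 2 OR attendance >= 90 → 101
student=Ines: year >= 3 → -93
student=Jude: year >= 3 → -88
student=Lena: year >= 3 → -98
student=Mira: year >= 3 → -56
student=Noor: year >= 3 → -84
student=Priya: year >= 3 → -90
student=Quinn: year >= 3 → -93
student=Rosa: year >= 3 → -63
student=Uma: year >= 2 OR attendance >= 90 → 87
student=Xiu: year >= 3 → -91
student=Yara: ELSE → 740
student=Zane: year >= 2 OR attendance >= 90 → 133

-57, 101, -93, -88, -98, -56, -84, -90, -93, -63, 87, -91, 740, 133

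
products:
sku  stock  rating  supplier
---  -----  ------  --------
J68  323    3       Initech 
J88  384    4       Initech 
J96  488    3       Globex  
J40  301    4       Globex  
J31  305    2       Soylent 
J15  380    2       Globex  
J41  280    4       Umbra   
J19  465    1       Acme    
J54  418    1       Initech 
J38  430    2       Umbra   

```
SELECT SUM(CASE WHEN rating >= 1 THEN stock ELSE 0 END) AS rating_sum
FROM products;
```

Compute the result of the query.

sku=J68: ✓ → 323
sku=J88: ✓ → 384
sku=J96: ✓ → 488
sku=J40: ✓ → 301
sku=J31: ✓ → 305
sku=J15: ✓ → 380
sku=J41: ✓ → 280
sku=J19: ✓ → 465
sku=J54: ✓ → 418
sku=J38: ✓ → 430
rating_sum = 323 + 384 + 488 + 301 + 305 + 380 + 280 + 465 + 418 + 430 = 3774

3774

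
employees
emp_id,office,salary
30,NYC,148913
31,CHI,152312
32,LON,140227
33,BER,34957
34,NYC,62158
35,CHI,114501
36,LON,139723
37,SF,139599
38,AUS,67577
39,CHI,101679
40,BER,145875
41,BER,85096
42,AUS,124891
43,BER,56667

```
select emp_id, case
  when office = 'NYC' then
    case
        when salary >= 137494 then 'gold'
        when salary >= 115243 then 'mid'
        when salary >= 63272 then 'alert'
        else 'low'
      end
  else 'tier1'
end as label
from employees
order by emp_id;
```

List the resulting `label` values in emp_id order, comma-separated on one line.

gold, tier1, tier1, tier1, low, tier1, tier1, tier1, tier1, tier1, tier1, tier1, tier1, tier1

emp_id=30: office='NYC' → inner[salary >= 137494] → gold
emp_id=31: office='CHI' → outer ELSE → tier1
emp_id=32: office='LON' → outer ELSE → tier1
emp_id=33: office='BER' → outer ELSE → tier1
emp_id=34: office='NYC' → inner[ELSE] → low
emp_id=35: office='CHI' → outer ELSE → tier1
emp_id=36: office='LON' → outer ELSE → tier1
emp_id=37: office='SF' → outer ELSE → tier1
emp_id=38: office='AUS' → outer ELSE → tier1
emp_id=39: office='CHI' → outer ELSE → tier1
emp_id=40: office='BER' → outer ELSE → tier1
emp_id=41: office='BER' → outer ELSE → tier1
emp_id=42: office='AUS' → outer ELSE → tier1
emp_id=43: office='BER' → outer ELSE → tier1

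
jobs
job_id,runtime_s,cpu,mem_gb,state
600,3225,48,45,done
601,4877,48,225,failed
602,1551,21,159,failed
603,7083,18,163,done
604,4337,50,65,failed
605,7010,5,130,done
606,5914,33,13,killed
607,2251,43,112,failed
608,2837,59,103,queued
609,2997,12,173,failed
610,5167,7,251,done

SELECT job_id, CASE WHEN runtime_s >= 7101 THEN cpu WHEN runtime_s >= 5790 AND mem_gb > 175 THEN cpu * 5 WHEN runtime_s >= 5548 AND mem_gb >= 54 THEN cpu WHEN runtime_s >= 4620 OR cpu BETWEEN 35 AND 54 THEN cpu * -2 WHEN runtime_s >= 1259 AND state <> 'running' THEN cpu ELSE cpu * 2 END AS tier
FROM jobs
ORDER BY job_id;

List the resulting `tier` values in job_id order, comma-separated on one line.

-96, -96, 21, 18, -100, 5, -66, -86, 59, 12, -14

job_id=600: runtime_s >= 4620 OR cpu BETWEEN 35 AND 54 → -96
job_id=601: runtime_s >= 4620 OR cpu BETWEEN 35 AND 54 → -96
job_id=602: runtime_s >= 1259 AND state <> 'running' → 21
job_id=603: runtime_s >= 5548 AND mem_gb >= 54 → 18
job_id=604: runtime_s >= 4620 OR cpu BETWEEN 35 AND 54 → -100
job_id=605: runtime_s >= 5548 AND mem_gb >= 54 → 5
job_id=606: runtime_s >= 4620 OR cpu BETWEEN 35 AND 54 → -66
job_id=607: runtime_s >= 4620 OR cpu BETWEEN 35 AND 54 → -86
job_id=608: runtime_s >= 1259 AND state <> 'running' → 59
job_id=609: runtime_s >= 1259 AND state <> 'running' → 12
job_id=610: runtime_s >= 4620 OR cpu BETWEEN 35 AND 54 → -14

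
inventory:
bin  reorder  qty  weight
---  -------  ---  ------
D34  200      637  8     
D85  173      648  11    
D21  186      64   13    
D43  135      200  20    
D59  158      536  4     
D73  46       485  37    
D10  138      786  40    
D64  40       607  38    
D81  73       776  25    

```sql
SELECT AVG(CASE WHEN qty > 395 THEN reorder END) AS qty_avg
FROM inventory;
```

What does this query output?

bin=D34: ✓ → 200
bin=D85: ✓ → 173
bin=D21: ✗
bin=D43: ✗
bin=D59: ✓ → 158
bin=D73: ✓ → 46
bin=D10: ✓ → 138
bin=D64: ✓ → 40
bin=D81: ✓ → 73
qty_avg = (200 + 173 + 158 + 46 + 138 + 40 + 73) / 7 = 118.2857142857

118.2857142857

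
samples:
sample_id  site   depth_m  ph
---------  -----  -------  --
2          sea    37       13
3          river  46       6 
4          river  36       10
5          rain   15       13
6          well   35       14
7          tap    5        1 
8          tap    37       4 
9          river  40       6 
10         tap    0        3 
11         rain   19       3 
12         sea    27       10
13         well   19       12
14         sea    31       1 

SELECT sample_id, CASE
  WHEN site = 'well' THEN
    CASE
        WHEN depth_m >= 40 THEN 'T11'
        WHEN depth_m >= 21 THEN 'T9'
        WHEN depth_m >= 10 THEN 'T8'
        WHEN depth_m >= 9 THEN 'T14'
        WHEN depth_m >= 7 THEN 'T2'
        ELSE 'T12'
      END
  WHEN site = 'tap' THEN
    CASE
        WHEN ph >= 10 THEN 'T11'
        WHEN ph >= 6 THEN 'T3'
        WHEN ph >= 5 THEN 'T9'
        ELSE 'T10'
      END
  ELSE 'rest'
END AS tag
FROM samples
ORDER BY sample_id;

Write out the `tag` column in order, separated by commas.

sample_id=2: site='sea' → outer ELSE → rest
sample_id=3: site='river' → outer ELSE → rest
sample_id=4: site='river' → outer ELSE → rest
sample_id=5: site='rain' → outer ELSE → rest
sample_id=6: site='well' → inner[depth_m >= 21] → T9
sample_id=7: site='tap' → inner[ELSE] → T10
sample_id=8: site='tap' → inner[ELSE] → T10
sample_id=9: site='river' → outer ELSE → rest
sample_id=10: site='tap' → inner[ELSE] → T10
sample_id=11: site='rain' → outer ELSE → rest
sample_id=12: site='sea' → outer ELSE → rest
sample_id=13: site='well' → inner[depth_m >= 10] → T8
sample_id=14: site='sea' → outer ELSE → rest

rest, rest, rest, rest, T9, T10, T10, rest, T10, rest, rest, T8, rest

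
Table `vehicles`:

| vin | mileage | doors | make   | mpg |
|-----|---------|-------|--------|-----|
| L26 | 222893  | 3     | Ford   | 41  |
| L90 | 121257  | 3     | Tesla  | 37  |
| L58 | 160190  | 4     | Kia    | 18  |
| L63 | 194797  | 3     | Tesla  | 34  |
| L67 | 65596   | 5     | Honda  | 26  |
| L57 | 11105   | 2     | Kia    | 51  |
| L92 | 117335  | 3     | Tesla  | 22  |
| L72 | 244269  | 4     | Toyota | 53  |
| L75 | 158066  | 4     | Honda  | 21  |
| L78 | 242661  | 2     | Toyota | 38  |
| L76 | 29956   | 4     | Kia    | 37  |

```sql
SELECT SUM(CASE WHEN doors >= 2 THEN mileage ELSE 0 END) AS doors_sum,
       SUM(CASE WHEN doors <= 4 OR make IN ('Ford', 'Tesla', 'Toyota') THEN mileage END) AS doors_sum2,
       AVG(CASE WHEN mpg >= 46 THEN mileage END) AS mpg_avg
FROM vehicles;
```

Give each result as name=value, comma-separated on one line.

doors_sum=1568125, doors_sum2=1502529, mpg_avg=127687

[doors_sum: doors >= 2]
vin=L26: ✓ → 222893
vin=L90: ✓ → 121257
vin=L58: ✓ → 160190
vin=L63: ✓ → 194797
vin=L67: ✓ → 65596
vin=L57: ✓ → 11105
vin=L92: ✓ → 117335
vin=L72: ✓ → 244269
vin=L75: ✓ → 158066
vin=L78: ✓ → 242661
vin=L76: ✓ → 29956
doors_sum = 222893 + 121257 + 160190 + 194797 + 65596 + 11105 + 117335 + 244269 + 158066 + 242661 + 29956 = 1568125
—
[doors_sum2: doors <= 4 OR make IN ('Ford', 'Tesla', 'Toyota')]
vin=L26: ✓ → 222893
vin=L90: ✓ → 121257
vin=L58: ✓ → 160190
vin=L63: ✓ → 194797
vin=L67: ✗
vin=L57: ✓ → 11105
vin=L92: ✓ → 117335
vin=L72: ✓ → 244269
vin=L75: ✓ → 158066
vin=L78: ✓ → 242661
vin=L76: ✓ → 29956
doors_sum2 = 222893 + 121257 + 160190 + 194797 + 11105 + 117335 + 244269 + 158066 + 242661 + 29956 = 1502529
—
[mpg_avg: mpg >= 46]
vin=L26: ✗
vin=L90: ✗
vin=L58: ✗
vin=L63: ✗
vin=L67: ✗
vin=L57: ✓ → 11105
vin=L92: ✗
vin=L72: ✓ → 244269
vin=L75: ✗
vin=L78: ✗
vin=L76: ✗
mpg_avg = (11105 + 244269) / 2 = 127687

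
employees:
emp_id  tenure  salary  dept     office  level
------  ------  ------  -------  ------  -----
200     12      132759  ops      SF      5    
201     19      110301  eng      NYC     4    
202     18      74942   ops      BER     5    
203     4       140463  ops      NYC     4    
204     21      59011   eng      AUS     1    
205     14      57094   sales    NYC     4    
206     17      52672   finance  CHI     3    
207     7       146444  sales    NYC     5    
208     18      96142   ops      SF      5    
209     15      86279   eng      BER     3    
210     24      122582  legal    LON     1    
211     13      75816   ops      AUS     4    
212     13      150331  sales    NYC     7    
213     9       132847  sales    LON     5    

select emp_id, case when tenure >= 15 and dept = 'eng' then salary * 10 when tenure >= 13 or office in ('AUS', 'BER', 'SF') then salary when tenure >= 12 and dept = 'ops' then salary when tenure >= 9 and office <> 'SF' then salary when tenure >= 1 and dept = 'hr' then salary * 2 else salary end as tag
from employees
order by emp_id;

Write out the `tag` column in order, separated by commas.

132759, 1103010, 74942, 140463, 590110, 57094, 52672, 146444, 96142, 862790, 122582, 75816, 150331, 132847

emp_id=200: tenure >= 13 or office in ('AUS', 'BER', 'SF') → 132759
emp_id=201: tenure >= 15 and dept = 'eng' → 1103010
emp_id=202: tenure >= 13 or office in ('AUS', 'BER', 'SF') → 74942
emp_id=203: ELSE → 140463
emp_id=204: tenure >= 15 and dept = 'eng' → 590110
emp_id=205: tenure >= 13 or office in ('AUS', 'BER', 'SF') → 57094
emp_id=206: tenure >= 13 or office in ('AUS', 'BER', 'SF') → 52672
emp_id=207: ELSE → 146444
emp_id=208: tenure >= 13 or office in ('AUS', 'BER', 'SF') → 96142
emp_id=209: tenure >= 15 and dept = 'eng' → 862790
emp_id=210: tenure >= 13 or office in ('AUS', 'BER', 'SF') → 122582
emp_id=211: tenure >= 13 or office in ('AUS', 'BER', 'SF') → 75816
emp_id=212: tenure >= 13 or office in ('AUS', 'BER', 'SF') → 150331
emp_id=213: tenure >= 9 and office <> 'SF' → 132847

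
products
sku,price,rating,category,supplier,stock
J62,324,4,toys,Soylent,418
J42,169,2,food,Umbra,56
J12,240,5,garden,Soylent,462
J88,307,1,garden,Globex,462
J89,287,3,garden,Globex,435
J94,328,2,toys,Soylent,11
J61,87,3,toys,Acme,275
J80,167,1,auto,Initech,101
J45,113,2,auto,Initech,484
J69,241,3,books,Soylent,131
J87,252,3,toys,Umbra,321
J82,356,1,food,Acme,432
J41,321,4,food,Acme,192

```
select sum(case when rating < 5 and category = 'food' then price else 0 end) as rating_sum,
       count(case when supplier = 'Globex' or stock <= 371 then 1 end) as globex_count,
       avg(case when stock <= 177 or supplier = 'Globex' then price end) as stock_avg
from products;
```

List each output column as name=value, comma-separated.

[rating_sum: rating < 5 and category = 'food']
sku=J62: ✗
sku=J42: ✓ → 169
sku=J12: ✗
sku=J88: ✗
sku=J89: ✗
sku=J94: ✗
sku=J61: ✗
sku=J80: ✗
sku=J45: ✗
sku=J69: ✗
sku=J87: ✗
sku=J82: ✓ → 356
sku=J41: ✓ → 321
rating_sum = 169 + 356 + 321 = 846
—
[globex_count: supplier = 'Globex' or stock <= 371]
sku=J62: ✗
sku=J42: ✓ → 1
sku=J12: ✗
sku=J88: ✓ → 1
sku=J89: ✓ → 1
sku=J94: ✓ → 1
sku=J61: ✓ → 1
sku=J80: ✓ → 1
sku=J45: ✗
sku=J69: ✓ → 1
sku=J87: ✓ → 1
sku=J82: ✗
sku=J41: ✓ → 1
globex_count = COUNT(1, 1, 1, 1, 1, 1, 1, 1, 1) = 9
—
[stock_avg: stock <= 177 or supplier = 'Globex']
sku=J62: ✗
sku=J42: ✓ → 169
sku=J12: ✗
sku=J88: ✓ → 307
sku=J89: ✓ → 287
sku=J94: ✓ → 328
sku=J61: ✗
sku=J80: ✓ → 167
sku=J45: ✗
sku=J69: ✓ → 241
sku=J87: ✗
sku=J82: ✗
sku=J41: ✗
stock_avg = (169 + 307 + 287 + 328 + 167 + 241) / 6 = 249.8333333333

rating_sum=846, globex_count=9, stock_avg=249.8333333333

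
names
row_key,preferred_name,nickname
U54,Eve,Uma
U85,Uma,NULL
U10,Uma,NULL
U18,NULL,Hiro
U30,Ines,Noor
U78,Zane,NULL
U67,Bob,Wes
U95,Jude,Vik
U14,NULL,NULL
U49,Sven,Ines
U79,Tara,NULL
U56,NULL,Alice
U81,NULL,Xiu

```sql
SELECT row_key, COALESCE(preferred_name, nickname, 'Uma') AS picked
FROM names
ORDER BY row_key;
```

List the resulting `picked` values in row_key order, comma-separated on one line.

row_key=U10: preferred_name=Uma → Uma
row_key=U14: preferred_name=NULL, nickname=NULL, → literal Uma → Uma
row_key=U18: preferred_name=NULL, nickname=Hiro → Hiro
row_key=U30: preferred_name=Ines → Ines
row_key=U49: preferred_name=Sven → Sven
row_key=U54: preferred_name=Eve → Eve
row_key=U56: preferred_name=NULL, nickname=Alice → Alice
row_key=U67: preferred_name=Bob → Bob
row_key=U78: preferred_name=Zane → Zane
row_key=U79: preferred_name=Tara → Tara
row_key=U81: preferred_name=NULL, nickname=Xiu → Xiu
row_key=U85: preferred_name=Uma → Uma
row_key=U95: preferred_name=Jude → Jude

Uma, Uma, Hiro, Ines, Sven, Eve, Alice, Bob, Zane, Tara, Xiu, Uma, Jude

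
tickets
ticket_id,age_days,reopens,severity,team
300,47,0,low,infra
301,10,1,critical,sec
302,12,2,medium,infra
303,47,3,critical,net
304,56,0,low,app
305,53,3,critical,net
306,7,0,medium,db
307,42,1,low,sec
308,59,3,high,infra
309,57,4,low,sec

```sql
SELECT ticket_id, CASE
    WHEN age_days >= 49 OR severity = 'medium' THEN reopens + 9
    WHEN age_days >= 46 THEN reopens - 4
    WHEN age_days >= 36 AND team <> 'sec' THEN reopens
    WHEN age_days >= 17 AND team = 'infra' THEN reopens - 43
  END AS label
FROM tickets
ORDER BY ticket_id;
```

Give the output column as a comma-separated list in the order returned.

ticket_id=300: age_days >= 46 → -4
ticket_id=301: (no match → NULL) → NULL
ticket_id=302: age_days >= 49 OR severity = 'medium' → 11
ticket_id=303: age_days >= 46 → -1
ticket_id=304: age_days >= 49 OR severity = 'medium' → 9
ticket_id=305: age_days >= 49 OR severity = 'medium' → 12
ticket_id=306: age_days >= 49 OR severity = 'medium' → 9
ticket_id=307: (no match → NULL) → NULL
ticket_id=308: age_days >= 49 OR severity = 'medium' → 12
ticket_id=309: age_days >= 49 OR severity = 'medium' → 13

-4, NULL, 11, -1, 9, 12, 9, NULL, 12, 13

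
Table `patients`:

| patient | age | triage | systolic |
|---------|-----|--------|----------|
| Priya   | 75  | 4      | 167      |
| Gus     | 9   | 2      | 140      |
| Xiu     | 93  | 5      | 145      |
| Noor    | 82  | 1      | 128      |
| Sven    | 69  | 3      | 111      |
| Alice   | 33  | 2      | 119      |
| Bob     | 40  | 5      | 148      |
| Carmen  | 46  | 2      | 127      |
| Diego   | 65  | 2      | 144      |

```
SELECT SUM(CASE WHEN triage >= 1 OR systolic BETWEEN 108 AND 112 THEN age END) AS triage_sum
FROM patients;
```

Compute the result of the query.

patient=Priya: ✓ → 75
patient=Gus: ✓ → 9
patient=Xiu: ✓ → 93
patient=Noor: ✓ → 82
patient=Sven: ✓ → 69
patient=Alice: ✓ → 33
patient=Bob: ✓ → 40
patient=Carmen: ✓ → 46
patient=Diego: ✓ → 65
triage_sum = 75 + 9 + 93 + 82 + 69 + 33 + 40 + 46 + 65 = 512

512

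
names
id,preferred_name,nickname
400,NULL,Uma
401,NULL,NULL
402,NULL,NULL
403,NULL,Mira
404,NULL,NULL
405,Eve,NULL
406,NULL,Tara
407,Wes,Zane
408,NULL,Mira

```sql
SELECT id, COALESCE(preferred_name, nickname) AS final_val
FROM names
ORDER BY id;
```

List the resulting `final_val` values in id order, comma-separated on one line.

id=400: preferred_name=NULL, nickname=Uma → Uma
id=401: preferred_name=NULL, nickname=NULL (all NULL) → NULL
id=402: preferred_name=NULL, nickname=NULL (all NULL) → NULL
id=403: preferred_name=NULL, nickname=Mira → Mira
id=404: preferred_name=NULL, nickname=NULL (all NULL) → NULL
id=405: preferred_name=Eve → Eve
id=406: preferred_name=NULL, nickname=Tara → Tara
id=407: preferred_name=Wes → Wes
id=408: preferred_name=NULL, nickname=Mira → Mira

Uma, NULL, NULL, Mira, NULL, Eve, Tara, Wes, Mira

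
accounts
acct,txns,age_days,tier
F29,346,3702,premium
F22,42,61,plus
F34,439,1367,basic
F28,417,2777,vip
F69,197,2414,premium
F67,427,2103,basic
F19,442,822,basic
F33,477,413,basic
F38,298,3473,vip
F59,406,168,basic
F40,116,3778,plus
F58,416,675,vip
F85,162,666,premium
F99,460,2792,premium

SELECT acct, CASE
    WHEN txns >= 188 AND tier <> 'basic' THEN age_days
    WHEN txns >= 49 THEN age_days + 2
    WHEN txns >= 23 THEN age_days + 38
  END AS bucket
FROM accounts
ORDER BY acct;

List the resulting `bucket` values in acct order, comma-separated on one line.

acct=F19: txns >= 49 → 824
acct=F22: txns >= 23 → 99
acct=F28: txns >= 188 AND tier <> 'basic' → 2777
acct=F29: txns >= 188 AND tier <> 'basic' → 3702
acct=F33: txns >= 49 → 415
acct=F34: txns >= 49 → 1369
acct=F38: txns >= 188 AND tier <> 'basic' → 3473
acct=F40: txns >= 49 → 3780
acct=F58: txns >= 188 AND tier <> 'basic' → 675
acct=F59: txns >= 49 → 170
acct=F67: txns >= 49 → 2105
acct=F69: txns >= 188 AND tier <> 'basic' → 2414
acct=F85: txns >= 49 → 668
acct=F99: txns >= 188 AND tier <> 'basic' → 2792

824, 99, 2777, 3702, 415, 1369, 3473, 3780, 675, 170, 2105, 2414, 668, 2792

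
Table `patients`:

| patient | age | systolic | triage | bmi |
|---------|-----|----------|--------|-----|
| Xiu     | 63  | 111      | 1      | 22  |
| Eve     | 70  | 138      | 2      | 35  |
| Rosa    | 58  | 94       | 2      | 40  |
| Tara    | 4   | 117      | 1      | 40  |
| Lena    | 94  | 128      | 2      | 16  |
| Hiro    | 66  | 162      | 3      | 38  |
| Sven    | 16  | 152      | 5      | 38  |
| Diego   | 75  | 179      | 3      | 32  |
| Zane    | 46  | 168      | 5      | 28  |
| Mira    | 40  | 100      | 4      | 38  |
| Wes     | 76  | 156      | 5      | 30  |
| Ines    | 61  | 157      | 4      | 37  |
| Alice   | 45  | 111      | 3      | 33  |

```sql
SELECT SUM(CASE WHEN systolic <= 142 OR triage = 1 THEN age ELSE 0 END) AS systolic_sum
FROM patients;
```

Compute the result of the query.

patient=Xiu: ✓ → 63
patient=Eve: ✓ → 70
patient=Rosa: ✓ → 58
patient=Tara: ✓ → 4
patient=Lena: ✓ → 94
patient=Hiro: ✗
patient=Sven: ✗
patient=Diego: ✗
patient=Zane: ✗
patient=Mira: ✓ → 40
patient=Wes: ✗
patient=Ines: ✗
patient=Alice: ✓ → 45
systolic_sum = 63 + 70 + 58 + 4 + 94 + 40 + 45 = 374

374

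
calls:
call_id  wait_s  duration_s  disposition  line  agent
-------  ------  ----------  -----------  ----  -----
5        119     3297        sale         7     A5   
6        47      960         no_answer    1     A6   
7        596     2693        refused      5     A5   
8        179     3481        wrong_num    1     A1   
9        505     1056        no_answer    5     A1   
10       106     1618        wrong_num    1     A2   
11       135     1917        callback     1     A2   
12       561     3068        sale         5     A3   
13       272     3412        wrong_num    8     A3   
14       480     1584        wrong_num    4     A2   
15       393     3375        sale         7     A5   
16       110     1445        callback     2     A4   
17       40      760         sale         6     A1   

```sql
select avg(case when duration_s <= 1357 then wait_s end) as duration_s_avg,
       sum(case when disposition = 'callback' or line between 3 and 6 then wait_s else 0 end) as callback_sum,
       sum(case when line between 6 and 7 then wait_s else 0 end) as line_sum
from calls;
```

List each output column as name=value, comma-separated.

duration_s_avg=197.3333333333, callback_sum=2427, line_sum=552

[duration_s_avg: duration_s <= 1357]
call_id=5: ✗
call_id=6: ✓ → 47
call_id=7: ✗
call_id=8: ✗
call_id=9: ✓ → 505
call_id=10: ✗
call_id=11: ✗
call_id=12: ✗
call_id=13: ✗
call_id=14: ✗
call_id=15: ✗
call_id=16: ✗
call_id=17: ✓ → 40
duration_s_avg = (47 + 505 + 40) / 3 = 197.3333333333
—
[callback_sum: disposition = 'callback' or line between 3 and 6]
call_id=5: ✗
call_id=6: ✗
call_id=7: ✓ → 596
call_id=8: ✗
call_id=9: ✓ → 505
call_id=10: ✗
call_id=11: ✓ → 135
call_id=12: ✓ → 561
call_id=13: ✗
call_id=14: ✓ → 480
call_id=15: ✗
call_id=16: ✓ → 110
call_id=17: ✓ → 40
callback_sum = 596 + 505 + 135 + 561 + 480 + 110 + 40 = 2427
—
[line_sum: line between 6 and 7]
call_id=5: ✓ → 119
call_id=6: ✗
call_id=7: ✗
call_id=8: ✗
call_id=9: ✗
call_id=10: ✗
call_id=11: ✗
call_id=12: ✗
call_id=13: ✗
call_id=14: ✗
call_id=15: ✓ → 393
call_id=16: ✗
call_id=17: ✓ → 40
line_sum = 119 + 393 + 40 = 552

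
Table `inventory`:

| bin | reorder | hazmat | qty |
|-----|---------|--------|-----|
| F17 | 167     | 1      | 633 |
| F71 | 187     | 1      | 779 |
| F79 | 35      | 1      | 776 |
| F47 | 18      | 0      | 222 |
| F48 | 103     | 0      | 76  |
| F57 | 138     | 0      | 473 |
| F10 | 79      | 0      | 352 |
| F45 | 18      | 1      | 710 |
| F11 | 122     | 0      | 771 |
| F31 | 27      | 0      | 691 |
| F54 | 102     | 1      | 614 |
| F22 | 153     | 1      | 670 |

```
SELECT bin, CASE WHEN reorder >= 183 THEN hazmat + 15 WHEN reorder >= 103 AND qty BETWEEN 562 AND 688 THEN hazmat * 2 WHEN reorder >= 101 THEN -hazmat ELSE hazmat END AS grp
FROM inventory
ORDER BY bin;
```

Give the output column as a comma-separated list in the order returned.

0, 0, 2, 2, 0, 1, 0, 0, -1, 0, 16, 1

bin=F10: ELSE → 0
bin=F11: reorder >= 101 → 0
bin=F17: reorder >= 103 AND qty BETWEEN 562 AND 688 → 2
bin=F22: reorder >= 103 AND qty BETWEEN 562 AND 688 → 2
bin=F31: ELSE → 0
bin=F45: ELSE → 1
bin=F47: ELSE → 0
bin=F48: reorder >= 101 → 0
bin=F54: reorder >= 101 → -1
bin=F57: reorder >= 101 → 0
bin=F71: reorder >= 183 → 16
bin=F79: ELSE → 1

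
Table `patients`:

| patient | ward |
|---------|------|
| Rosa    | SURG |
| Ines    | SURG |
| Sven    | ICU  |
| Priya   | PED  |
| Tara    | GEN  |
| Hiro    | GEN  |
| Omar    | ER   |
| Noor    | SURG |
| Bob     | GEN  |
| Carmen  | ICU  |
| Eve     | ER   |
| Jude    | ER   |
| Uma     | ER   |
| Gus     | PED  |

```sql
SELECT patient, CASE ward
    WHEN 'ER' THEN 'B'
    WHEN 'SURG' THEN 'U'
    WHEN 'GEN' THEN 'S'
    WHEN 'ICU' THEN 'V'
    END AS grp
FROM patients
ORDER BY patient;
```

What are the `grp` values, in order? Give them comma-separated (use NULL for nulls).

S, V, B, NULL, S, U, B, U, B, NULL, U, V, S, B

patient=Bob: ward='GEN' → S
patient=Carmen: ward='ICU' → V
patient=Eve: ward='ER' → B
patient=Gus: (no match → NULL) → NULL
patient=Hiro: ward='GEN' → S
patient=Ines: ward='SURG' → U
patient=Jude: ward='ER' → B
patient=Noor: ward='SURG' → U
patient=Omar: ward='ER' → B
patient=Priya: (no match → NULL) → NULL
patient=Rosa: ward='SURG' → U
patient=Sven: ward='ICU' → V
patient=Tara: ward='GEN' → S
patient=Uma: ward='ER' → B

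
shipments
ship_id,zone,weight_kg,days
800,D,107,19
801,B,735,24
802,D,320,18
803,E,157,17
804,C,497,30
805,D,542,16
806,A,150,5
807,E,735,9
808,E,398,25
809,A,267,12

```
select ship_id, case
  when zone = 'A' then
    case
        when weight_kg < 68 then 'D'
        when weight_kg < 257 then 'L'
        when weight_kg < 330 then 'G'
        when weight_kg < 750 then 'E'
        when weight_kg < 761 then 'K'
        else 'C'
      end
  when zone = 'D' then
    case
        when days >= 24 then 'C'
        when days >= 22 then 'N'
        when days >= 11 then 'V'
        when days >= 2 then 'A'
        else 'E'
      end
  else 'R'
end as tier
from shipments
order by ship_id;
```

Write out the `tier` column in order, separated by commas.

ship_id=800: zone='D' → inner[days >= 11] → V
ship_id=801: zone='B' → outer ELSE → R
ship_id=802: zone='D' → inner[days >= 11] → V
ship_id=803: zone='E' → outer ELSE → R
ship_id=804: zone='C' → outer ELSE → R
ship_id=805: zone='D' → inner[days >= 11] → V
ship_id=806: zone='A' → inner[weight_kg < 257] → L
ship_id=807: zone='E' → outer ELSE → R
ship_id=808: zone='E' → outer ELSE → R
ship_id=809: zone='A' → inner[weight_kg < 330] → G

V, R, V, R, R, V, L, R, R, G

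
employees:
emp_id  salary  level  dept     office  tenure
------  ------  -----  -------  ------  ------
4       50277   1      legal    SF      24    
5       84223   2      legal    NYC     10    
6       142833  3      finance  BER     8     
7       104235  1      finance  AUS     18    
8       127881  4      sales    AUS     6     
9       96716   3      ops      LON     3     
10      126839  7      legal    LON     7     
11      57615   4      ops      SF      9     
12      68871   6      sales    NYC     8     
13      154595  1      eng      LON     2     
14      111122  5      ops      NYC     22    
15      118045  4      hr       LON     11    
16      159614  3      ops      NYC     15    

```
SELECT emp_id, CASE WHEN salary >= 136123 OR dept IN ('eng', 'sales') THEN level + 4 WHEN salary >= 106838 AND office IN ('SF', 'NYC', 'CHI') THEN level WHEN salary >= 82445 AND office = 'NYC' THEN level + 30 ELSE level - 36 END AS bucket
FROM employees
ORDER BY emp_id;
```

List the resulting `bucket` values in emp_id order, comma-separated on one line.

-35, 32, 7, -35, 8, -33, -29, -32, 10, 5, 5, -32, 7

emp_id=4: ELSE → -35
emp_id=5: salary >= 82445 AND office = 'NYC' → 32
emp_id=6: salary >= 136123 OR dept IN ('eng', 'sales') → 7
emp_id=7: ELSE → -35
emp_id=8: salary >= 136123 OR dept IN ('eng', 'sales') → 8
emp_id=9: ELSE → -33
emp_id=10: ELSE → -29
emp_id=11: ELSE → -32
emp_id=12: salary >= 136123 OR dept IN ('eng', 'sales') → 10
emp_id=13: salary >= 136123 OR dept IN ('eng', 'sales') → 5
emp_id=14: salary >= 106838 AND office IN ('SF', 'NYC', 'CHI') → 5
emp_id=15: ELSE → -32
emp_id=16: salary >= 136123 OR dept IN ('eng', 'sales') → 7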